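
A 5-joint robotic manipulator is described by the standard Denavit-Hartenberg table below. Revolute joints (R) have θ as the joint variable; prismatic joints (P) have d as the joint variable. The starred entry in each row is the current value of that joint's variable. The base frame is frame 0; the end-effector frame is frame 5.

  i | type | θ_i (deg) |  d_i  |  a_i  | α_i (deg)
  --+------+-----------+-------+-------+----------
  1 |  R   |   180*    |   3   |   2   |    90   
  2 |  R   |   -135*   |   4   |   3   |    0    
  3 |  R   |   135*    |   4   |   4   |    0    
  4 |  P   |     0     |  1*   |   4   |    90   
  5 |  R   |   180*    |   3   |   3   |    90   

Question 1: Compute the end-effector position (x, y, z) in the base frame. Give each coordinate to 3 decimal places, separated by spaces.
-4.879 9.000 -2.121

after link 1: o_1 = (-2.0000, 0.0000, 3.0000)
after link 2: o_2 = (0.1213, 4.0000, 0.8787)
after link 3: o_3 = (-3.8787, 8.0000, 0.8787)
after link 4: o_4 = (-7.8787, 9.0000, 0.8787)
after link 5: o_5 = (-4.8787, 9.0000, -2.1213)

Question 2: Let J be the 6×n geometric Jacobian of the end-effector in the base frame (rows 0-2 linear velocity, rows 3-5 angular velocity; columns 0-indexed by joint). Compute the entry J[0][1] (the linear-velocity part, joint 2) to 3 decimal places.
-5.121

axis z_1 = (0.0000,1.0000,0.0000); lever o_n−o_1 = (-2.8787,9.0000,-5.1213)
cross product → J_v[:, 1] = (-5.1213,0.0000,2.8787)
J_ω[:, 1] = z_1
entry J[0][1] = -5.1213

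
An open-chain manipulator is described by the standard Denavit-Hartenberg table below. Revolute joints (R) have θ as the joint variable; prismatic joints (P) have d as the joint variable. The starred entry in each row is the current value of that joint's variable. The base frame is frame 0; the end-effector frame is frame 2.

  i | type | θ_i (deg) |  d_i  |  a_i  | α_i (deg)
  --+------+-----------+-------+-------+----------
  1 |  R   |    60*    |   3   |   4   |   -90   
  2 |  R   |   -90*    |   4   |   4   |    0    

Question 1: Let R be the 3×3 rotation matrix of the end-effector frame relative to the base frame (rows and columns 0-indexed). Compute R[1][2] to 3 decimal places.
0.500

End-effector z-axis (col 2 of R) = (-0.8660,0.5000,0.0000)
R[1][2] = 0.5000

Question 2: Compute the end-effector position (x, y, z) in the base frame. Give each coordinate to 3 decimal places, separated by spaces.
-1.464 5.464 7.000

after link 1: o_1 = (2.0000, 3.4641, 3.0000)
after link 2: o_2 = (-1.4641, 5.4641, 7.0000)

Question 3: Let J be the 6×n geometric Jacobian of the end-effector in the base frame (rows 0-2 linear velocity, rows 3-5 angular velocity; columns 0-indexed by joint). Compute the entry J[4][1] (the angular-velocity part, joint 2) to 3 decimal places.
0.500

axis z_1 = (-0.8660,0.5000,0.0000); lever o_n−o_1 = (-3.4641,2.0000,4.0000)
cross product → J_v[:, 1] = (2.0000,3.4641,-0.0000)
J_ω[:, 1] = z_1
entry J[4][1] = 0.5000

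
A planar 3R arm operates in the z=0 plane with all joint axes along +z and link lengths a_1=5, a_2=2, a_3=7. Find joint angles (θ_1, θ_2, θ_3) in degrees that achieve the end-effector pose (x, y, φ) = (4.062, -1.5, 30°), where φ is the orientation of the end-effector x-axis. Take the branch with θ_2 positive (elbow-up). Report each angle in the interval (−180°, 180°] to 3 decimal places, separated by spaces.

wrist centre = target − a_3·(cos φ, sin φ) = (-2.0002, -5.0000)
cos θ_2 = (29.0007−5²−2²)/(2·5·2) = 0.0000; θ_2 = 89.9980° (elbow-up)
β = atan2(-5.0000,-2.0002) = -111.8032°; ψ = atan2(2.0000,5.0001) = 21.8011°
θ_1 = β − ψ = -133.6043°
θ_3 = φ − θ_1 − θ_2 = 73.6063° (wrapped to (-180°,180°])

-133.604 89.998 73.606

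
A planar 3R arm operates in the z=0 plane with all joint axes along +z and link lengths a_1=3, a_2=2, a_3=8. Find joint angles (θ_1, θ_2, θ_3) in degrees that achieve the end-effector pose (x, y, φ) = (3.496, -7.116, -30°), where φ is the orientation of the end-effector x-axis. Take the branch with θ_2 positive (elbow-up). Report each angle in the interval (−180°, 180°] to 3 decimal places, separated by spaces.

wrist centre = target − a_3·(cos φ, sin φ) = (-3.4322, -3.1160)
cos θ_2 = (21.4895−3²−2²)/(2·3·2) = 0.7075; θ_2 = 44.9717° (elbow-up)
β = atan2(-3.1160,-3.4322) = -137.7646°; ψ = atan2(1.4135,4.4149) = 17.7534°
θ_1 = β − ψ = -155.5180°
θ_3 = φ − θ_1 − θ_2 = 80.5463° (wrapped to (-180°,180°])

-155.518 44.972 80.546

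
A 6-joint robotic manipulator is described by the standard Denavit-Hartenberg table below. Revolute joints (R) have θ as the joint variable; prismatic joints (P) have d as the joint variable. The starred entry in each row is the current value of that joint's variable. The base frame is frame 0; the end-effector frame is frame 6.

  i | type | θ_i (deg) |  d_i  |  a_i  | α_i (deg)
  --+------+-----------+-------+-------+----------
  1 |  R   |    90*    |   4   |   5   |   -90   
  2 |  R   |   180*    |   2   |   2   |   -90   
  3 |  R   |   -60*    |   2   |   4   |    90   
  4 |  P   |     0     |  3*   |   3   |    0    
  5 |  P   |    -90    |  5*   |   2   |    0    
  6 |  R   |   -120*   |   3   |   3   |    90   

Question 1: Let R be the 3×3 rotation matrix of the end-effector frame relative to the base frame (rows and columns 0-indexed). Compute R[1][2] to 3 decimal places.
-0.250

End-effector z-axis (col 2 of R) = (-0.4330,-0.2500,0.8660)
R[1][2] = -0.2500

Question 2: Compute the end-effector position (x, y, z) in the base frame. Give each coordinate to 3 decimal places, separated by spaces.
after link 1: o_1 = (0.0000, 5.0000, 4.0000)
after link 2: o_2 = (-2.0000, 3.0000, 4.0000)
after link 3: o_3 = (-5.4641, 1.0000, 6.0000)
after link 4: o_4 = (-9.5622, 2.0981, 6.0000)
after link 5: o_5 = (-12.0622, 6.4282, 4.0000)
after link 6: o_6 = (-11.3122, 10.3253, 5.5000)

-11.312 10.325 5.500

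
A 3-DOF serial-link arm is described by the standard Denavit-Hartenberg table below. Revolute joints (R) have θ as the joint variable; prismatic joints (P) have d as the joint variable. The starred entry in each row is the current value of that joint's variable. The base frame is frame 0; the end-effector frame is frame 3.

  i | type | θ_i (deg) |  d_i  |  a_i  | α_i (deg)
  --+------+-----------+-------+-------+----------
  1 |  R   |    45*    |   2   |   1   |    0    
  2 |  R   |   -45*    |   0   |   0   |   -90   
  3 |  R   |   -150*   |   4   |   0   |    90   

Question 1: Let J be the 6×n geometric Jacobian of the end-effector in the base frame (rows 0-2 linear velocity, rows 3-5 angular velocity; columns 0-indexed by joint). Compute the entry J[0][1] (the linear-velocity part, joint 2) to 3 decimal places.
-4.000

axis z_1 = (0.0000,0.0000,1.0000); lever o_n−o_1 = (0.0000,4.0000,0.0000)
cross product → J_v[:, 1] = (-4.0000,0.0000,0.0000)
J_ω[:, 1] = z_1
entry J[0][1] = -4.0000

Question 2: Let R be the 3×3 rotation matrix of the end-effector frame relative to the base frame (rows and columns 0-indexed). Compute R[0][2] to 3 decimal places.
-0.500

End-effector z-axis (col 2 of R) = (-0.5000,0.0000,-0.8660)
R[0][2] = -0.5000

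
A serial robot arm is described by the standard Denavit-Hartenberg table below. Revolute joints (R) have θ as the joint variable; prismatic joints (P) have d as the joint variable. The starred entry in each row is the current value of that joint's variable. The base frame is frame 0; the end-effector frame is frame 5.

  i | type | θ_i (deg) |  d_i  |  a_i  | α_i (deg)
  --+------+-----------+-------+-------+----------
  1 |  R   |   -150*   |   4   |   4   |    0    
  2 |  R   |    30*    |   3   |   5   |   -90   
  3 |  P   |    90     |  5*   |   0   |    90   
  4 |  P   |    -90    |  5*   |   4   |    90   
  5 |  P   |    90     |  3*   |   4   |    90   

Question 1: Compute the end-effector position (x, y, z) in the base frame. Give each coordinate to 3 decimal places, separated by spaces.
-9.598 -14.624 10.000

after link 1: o_1 = (-3.4641, -2.0000, 4.0000)
after link 2: o_2 = (-5.9641, -6.3301, 7.0000)
after link 3: o_3 = (-1.6340, -8.8301, 7.0000)
after link 4: o_4 = (-7.5981, -11.1603, 7.0000)
after link 5: o_5 = (-9.5981, -14.6244, 10.0000)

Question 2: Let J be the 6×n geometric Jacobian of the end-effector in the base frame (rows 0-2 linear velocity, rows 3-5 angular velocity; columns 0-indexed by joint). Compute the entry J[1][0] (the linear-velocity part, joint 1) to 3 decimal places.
-9.598

axis z_0 = ẑ; lever o_n−o_0 = (-9.5981,-14.6244,10.0000)
cross product → J_v[:, 0] = (14.6244,-9.5981,0.0000)
J_ω[:, 0] = z_0
entry J[1][0] = -9.5981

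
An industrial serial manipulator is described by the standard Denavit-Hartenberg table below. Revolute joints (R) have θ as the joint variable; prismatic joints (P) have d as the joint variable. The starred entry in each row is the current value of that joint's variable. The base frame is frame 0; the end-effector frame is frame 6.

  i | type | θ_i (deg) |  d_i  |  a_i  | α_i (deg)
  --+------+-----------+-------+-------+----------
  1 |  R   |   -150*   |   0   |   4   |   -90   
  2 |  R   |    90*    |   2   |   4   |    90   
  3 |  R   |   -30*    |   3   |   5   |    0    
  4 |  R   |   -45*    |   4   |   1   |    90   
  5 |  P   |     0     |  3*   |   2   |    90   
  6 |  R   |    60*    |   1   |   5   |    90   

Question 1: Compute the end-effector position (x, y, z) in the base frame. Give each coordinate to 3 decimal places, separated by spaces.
after link 1: o_1 = (-3.4641, -2.0000, 0.0000)
after link 2: o_2 = (-2.4641, -3.7321, -4.0000)
after link 3: o_3 = (-6.3122, -3.0670, -8.3301)
after link 4: o_4 = (-10.2592, -4.2305, -8.5889)
after link 5: o_5 = (-11.6134, -1.8850, -6.2088)
after link 6: o_6 = (-12.5151, 1.6769, -2.6733)

-12.515 1.677 -2.673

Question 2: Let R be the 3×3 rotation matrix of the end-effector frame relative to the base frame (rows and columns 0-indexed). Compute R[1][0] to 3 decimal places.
0.612

End-effector x-axis (col 0 of R) = (-0.3536,0.6124,0.7071)
R[1][0] = 0.6124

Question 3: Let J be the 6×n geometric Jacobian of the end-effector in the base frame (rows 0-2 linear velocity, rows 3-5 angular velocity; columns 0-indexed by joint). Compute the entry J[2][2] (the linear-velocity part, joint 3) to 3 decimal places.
-9.710

axis z_2 = (-0.8660,-0.5000,0.0000); lever o_n−o_2 = (-10.0510,5.4089,1.3267)
cross product → J_v[:, 2] = (-0.6634,1.1490,-9.7098)
J_ω[:, 2] = z_2
entry J[2][2] = -9.7098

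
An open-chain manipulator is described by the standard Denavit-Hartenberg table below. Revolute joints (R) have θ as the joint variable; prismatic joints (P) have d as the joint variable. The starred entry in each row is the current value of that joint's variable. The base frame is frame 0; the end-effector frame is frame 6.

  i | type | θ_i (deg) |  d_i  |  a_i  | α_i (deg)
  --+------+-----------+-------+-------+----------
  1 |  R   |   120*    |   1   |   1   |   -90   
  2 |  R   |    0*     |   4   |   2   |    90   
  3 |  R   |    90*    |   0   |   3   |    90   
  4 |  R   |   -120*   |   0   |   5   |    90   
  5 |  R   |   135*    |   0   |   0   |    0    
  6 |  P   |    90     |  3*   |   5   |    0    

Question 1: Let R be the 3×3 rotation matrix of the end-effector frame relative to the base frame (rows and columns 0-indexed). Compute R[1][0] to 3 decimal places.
End-effector x-axis (col 0 of R) = (0.0474,-0.7891,0.6124)
R[1][0] = -0.7891

-0.789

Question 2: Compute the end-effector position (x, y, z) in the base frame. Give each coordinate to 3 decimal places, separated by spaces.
after link 1: o_1 = (-0.5000, 0.8660, 1.0000)
after link 2: o_2 = (-4.9641, 0.5981, 1.0000)
after link 3: o_3 = (-7.5622, -0.9019, 1.0000)
after link 4: o_4 = (-5.3971, 0.3481, -3.3301)
after link 5: o_5 = (-5.3971, 0.3481, -3.3301)
after link 6: o_6 = (-2.9103, -2.2986, 1.2317)

-2.910 -2.299 1.232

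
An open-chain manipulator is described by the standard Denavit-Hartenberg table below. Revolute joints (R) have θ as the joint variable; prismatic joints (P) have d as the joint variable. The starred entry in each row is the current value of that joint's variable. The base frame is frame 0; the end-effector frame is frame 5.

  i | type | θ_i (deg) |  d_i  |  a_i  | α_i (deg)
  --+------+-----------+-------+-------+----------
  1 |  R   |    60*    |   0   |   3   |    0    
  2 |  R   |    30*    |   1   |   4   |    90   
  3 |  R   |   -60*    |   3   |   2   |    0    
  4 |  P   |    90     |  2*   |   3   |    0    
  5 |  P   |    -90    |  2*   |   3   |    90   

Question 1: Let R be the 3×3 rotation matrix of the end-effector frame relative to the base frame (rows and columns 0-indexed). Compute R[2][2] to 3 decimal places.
-0.500

End-effector z-axis (col 2 of R) = (-0.0000,-0.8660,-0.5000)
R[2][2] = -0.5000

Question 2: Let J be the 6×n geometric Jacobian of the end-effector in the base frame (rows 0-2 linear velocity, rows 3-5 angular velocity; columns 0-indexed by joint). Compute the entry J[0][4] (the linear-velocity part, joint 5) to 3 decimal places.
1.000

prismatic axis z_4 = (1.0000,-0.0000,0.0000)
J_v[:, 4] = z_4; J_ω[:, 4] = (0,0,0)
entry J[0][4] = 1.0000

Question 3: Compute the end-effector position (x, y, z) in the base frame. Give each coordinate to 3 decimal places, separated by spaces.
8.500 11.696 -1.830

after link 1: o_1 = (1.5000, 2.5981, 0.0000)
after link 2: o_2 = (1.5000, 6.5981, 1.0000)
after link 3: o_3 = (4.5000, 7.5981, -0.7321)
after link 4: o_4 = (6.5000, 10.1962, 0.7679)
after link 5: o_5 = (8.5000, 11.6962, -1.8301)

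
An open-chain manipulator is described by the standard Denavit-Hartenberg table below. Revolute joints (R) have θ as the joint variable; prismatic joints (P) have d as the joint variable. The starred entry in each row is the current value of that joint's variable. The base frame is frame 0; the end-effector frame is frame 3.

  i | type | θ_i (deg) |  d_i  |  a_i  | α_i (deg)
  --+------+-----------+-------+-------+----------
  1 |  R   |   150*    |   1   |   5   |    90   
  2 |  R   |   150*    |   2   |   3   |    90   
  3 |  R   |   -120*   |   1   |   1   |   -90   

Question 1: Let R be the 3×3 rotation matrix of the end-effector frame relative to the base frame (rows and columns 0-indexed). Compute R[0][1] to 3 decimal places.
0.433

End-effector y-axis (col 1 of R) = (0.4330,-0.2500,-0.8660)
R[0][1] = 0.4330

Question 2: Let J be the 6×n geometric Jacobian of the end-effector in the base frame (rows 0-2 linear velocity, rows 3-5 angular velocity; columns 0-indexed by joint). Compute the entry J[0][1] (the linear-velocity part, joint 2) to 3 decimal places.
axis z_1 = (0.5000,0.8660,0.0000); lever o_n−o_1 = (2.0090,0.1495,2.1160)
cross product → J_v[:, 1] = (1.8325,-1.0580,-1.6651)
J_ω[:, 1] = z_1
entry J[0][1] = 1.8325

1.833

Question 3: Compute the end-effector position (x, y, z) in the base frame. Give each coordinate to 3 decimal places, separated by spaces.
-2.321 2.650 3.116

after link 1: o_1 = (-4.3301, 2.5000, 1.0000)
after link 2: o_2 = (-1.0801, 2.9330, 2.5000)
after link 3: o_3 = (-2.3212, 2.6495, 3.1160)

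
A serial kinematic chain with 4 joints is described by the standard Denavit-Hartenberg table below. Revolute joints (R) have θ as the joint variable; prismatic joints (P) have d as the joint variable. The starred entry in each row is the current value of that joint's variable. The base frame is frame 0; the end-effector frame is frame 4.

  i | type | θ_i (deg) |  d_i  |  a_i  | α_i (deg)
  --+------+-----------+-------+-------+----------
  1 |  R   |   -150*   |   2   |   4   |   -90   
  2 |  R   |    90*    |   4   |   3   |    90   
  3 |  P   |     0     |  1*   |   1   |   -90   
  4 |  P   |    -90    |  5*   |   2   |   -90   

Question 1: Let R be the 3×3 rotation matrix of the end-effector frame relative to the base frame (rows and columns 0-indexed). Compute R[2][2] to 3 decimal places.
End-effector z-axis (col 2 of R) = (0.0000,-0.0000,-1.0000)
R[2][2] = -1.0000

-1.000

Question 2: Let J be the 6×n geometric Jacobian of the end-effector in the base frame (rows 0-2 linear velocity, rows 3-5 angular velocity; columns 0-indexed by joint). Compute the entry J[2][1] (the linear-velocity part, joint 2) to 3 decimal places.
-3.000

axis z_1 = (0.5000,-0.8660,0.0000); lever o_n−o_1 = (1.9019,-9.2942,-4.0000)
cross product → J_v[:, 1] = (3.4641,2.0000,-3.0000)
J_ω[:, 1] = z_1
entry J[2][1] = -3.0000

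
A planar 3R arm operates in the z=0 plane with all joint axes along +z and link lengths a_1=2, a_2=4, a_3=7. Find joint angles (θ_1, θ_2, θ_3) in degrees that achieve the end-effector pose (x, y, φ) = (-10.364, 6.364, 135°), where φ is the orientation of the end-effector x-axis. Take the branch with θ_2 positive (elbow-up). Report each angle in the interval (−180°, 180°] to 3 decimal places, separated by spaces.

wrist centre = target − a_3·(cos φ, sin φ) = (-5.4143, 1.4143)
cos θ_2 = (31.3142−2²−4²)/(2·2·4) = 0.7071; θ_2 = 44.9973° (elbow-up)
β = atan2(1.4143,-5.4143) = 165.3609°; ψ = atan2(2.8283,4.8286) = 30.3593°
θ_1 = β − ψ = 135.0016°
θ_3 = φ − θ_1 − θ_2 = -44.9989° (wrapped to (-180°,180°])

135.002 44.997 -44.999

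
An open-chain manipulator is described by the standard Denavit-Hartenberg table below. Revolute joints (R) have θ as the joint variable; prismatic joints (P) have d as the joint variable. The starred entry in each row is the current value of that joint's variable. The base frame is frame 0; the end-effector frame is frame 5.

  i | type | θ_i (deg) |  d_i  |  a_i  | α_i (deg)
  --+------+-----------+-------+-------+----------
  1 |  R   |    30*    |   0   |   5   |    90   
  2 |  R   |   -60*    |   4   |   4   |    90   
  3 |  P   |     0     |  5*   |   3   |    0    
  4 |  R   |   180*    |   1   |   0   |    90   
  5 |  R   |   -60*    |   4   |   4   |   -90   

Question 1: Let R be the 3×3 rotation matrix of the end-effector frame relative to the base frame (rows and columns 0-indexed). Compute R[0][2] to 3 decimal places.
End-effector z-axis (col 2 of R) = (-0.7500,-0.4330,0.5000)
R[0][2] = -0.7500

-0.750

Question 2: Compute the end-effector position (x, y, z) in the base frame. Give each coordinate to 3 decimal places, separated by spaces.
after link 1: o_1 = (4.3301, 2.5000, 0.0000)
after link 2: o_2 = (8.0622, 0.0359, -3.4641)
after link 3: o_3 = (5.6112, -1.3792, -8.5622)
after link 4: o_4 = (4.8612, -1.8122, -9.0622)
after link 5: o_5 = (8.5933, -4.2763, -5.5981)

8.593 -4.276 -5.598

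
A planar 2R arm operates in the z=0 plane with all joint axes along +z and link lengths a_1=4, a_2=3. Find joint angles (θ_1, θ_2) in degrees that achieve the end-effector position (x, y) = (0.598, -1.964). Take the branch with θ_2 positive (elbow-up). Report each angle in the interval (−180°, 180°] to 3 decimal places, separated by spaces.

cos θ_2 = (4.2149−4²−3²)/(2·4·3) = -0.8660; θ_2 = 150.0023° (elbow-up)
β = atan2(-1.9640,0.5980) = -73.0655°; ψ = atan2(1.4999,1.4019) = 46.9349°
θ_1 = β − ψ = -120.0004°

-120.000 150.002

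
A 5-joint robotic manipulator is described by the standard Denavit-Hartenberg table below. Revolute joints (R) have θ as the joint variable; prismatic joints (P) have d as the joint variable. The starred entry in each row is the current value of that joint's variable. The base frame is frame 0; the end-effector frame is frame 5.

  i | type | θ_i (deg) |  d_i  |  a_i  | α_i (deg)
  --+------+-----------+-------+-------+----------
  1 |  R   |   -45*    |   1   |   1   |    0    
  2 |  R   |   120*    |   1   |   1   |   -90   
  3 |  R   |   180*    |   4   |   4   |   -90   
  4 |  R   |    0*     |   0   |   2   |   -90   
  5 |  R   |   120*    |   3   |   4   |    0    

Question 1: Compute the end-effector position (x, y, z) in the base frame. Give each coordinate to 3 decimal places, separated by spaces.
-1.035 -3.346 -1.464

after link 1: o_1 = (0.7071, -0.7071, 1.0000)
after link 2: o_2 = (0.9659, 0.2588, 2.0000)
after link 3: o_3 = (-3.9331, -2.5696, 2.0000)
after link 4: o_4 = (-4.4507, -4.5015, 2.0000)
after link 5: o_5 = (-1.0353, -3.3461, -1.4641)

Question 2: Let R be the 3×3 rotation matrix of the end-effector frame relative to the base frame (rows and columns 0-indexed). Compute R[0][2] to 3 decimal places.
0.966

End-effector z-axis (col 2 of R) = (0.9659,-0.2588,0.0000)
R[0][2] = 0.9659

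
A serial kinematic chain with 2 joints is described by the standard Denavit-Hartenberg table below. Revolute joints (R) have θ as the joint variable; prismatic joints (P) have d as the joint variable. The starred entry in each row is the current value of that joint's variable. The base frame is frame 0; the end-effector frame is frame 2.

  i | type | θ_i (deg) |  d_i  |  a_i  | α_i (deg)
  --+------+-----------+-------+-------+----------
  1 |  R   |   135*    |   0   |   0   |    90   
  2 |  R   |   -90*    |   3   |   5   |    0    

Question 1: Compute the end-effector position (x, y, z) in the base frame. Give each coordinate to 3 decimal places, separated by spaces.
2.121 2.121 -5.000

after link 1: o_1 = (0.0000, 0.0000, 0.0000)
after link 2: o_2 = (2.1213, 2.1213, -5.0000)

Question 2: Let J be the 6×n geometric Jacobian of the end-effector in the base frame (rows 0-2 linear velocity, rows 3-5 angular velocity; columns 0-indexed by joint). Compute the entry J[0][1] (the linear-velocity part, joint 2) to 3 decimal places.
-3.536

axis z_1 = (0.7071,0.7071,0.0000); lever o_n−o_1 = (2.1213,2.1213,-5.0000)
cross product → J_v[:, 1] = (-3.5355,3.5355,0.0000)
J_ω[:, 1] = z_1
entry J[0][1] = -3.5355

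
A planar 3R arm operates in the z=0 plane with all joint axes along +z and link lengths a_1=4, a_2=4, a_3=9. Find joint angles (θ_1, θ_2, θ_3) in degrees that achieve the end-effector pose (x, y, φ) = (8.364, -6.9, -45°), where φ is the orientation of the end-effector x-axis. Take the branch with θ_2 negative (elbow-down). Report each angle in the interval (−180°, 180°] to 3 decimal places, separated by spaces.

wrist centre = target − a_3·(cos φ, sin φ) = (2.0000, -0.5360)
cos θ_2 = (4.2875−4²−4²)/(2·4·4) = -0.8660; θ_2 = -149.9989° (elbow-down)
β = atan2(-0.5360,2.0000) = -15.0035°; ψ = atan2(-2.0001,0.5359) = -74.9995°
θ_1 = β − ψ = 59.9960°
θ_3 = φ − θ_1 − θ_2 = 45.0029° (wrapped to (-180°,180°])

59.996 -149.999 45.003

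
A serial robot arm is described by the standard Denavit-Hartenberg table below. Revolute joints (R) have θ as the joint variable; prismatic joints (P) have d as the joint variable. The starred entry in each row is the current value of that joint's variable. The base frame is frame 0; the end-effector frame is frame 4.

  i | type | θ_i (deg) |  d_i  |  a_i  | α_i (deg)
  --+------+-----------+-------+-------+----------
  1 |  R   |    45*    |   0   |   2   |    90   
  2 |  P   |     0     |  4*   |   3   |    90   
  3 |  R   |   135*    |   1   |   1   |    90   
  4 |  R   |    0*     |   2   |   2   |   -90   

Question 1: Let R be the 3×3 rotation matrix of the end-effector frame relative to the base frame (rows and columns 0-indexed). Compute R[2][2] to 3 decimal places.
End-effector z-axis (col 2 of R) = (0.0000,-0.0000,-1.0000)
R[2][2] = -1.0000

-1.000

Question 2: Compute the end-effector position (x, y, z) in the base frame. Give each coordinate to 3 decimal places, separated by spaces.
after link 1: o_1 = (1.4142, 1.4142, 0.0000)
after link 2: o_2 = (6.3640, 0.7071, 0.0000)
after link 3: o_3 = (6.3640, -0.2929, -1.0000)
after link 4: o_4 = (8.3640, -2.2929, -1.0000)

8.364 -2.293 -1.000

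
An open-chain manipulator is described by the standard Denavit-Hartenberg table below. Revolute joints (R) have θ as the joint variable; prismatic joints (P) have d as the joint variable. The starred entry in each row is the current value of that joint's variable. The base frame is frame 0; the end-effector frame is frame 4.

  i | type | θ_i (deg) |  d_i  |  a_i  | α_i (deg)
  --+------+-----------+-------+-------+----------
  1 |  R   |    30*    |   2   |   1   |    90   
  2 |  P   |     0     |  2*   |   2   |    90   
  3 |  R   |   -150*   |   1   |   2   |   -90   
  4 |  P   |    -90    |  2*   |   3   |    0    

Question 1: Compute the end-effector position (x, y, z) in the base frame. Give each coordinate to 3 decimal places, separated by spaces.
1.598 1.768 -2.000

after link 1: o_1 = (0.8660, 0.5000, 2.0000)
after link 2: o_2 = (3.5981, -0.2321, 2.0000)
after link 3: o_3 = (1.5981, -0.2321, 1.0000)
after link 4: o_4 = (1.5981, 1.7679, -2.0000)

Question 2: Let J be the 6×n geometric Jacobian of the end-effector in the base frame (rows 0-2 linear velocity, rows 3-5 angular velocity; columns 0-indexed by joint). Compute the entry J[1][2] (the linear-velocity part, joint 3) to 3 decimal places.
axis z_2 = (0.0000,-0.0000,-1.0000); lever o_n−o_2 = (-2.0000,2.0000,-4.0000)
cross product → J_v[:, 2] = (2.0000,2.0000,-0.0000)
J_ω[:, 2] = z_2
entry J[1][2] = 2.0000

2.000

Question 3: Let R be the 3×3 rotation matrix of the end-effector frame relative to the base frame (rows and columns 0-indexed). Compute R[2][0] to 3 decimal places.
-1.000

End-effector x-axis (col 0 of R) = (-0.0000,-0.0000,-1.0000)
R[2][0] = -1.0000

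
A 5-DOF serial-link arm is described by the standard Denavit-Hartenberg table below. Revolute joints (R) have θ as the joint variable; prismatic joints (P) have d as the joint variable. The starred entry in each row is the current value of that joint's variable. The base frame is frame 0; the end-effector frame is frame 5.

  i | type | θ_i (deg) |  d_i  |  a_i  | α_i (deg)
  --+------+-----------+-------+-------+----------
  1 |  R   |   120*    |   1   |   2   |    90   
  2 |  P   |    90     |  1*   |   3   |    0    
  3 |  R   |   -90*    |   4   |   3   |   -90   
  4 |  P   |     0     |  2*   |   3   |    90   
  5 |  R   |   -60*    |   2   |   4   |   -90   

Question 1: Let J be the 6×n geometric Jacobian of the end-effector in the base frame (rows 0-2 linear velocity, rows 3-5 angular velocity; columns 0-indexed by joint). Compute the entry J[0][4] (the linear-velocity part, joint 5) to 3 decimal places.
axis z_4 = (0.8660,0.5000,0.0000); lever o_n−o_4 = (0.7321,2.7321,-3.4641)
cross product → J_v[:, 4] = (-1.7321,3.0000,2.0000)
J_ω[:, 4] = z_4
entry J[0][4] = -1.7321

-1.732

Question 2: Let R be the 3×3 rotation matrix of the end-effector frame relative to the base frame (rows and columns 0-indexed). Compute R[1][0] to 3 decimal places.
End-effector x-axis (col 0 of R) = (-0.2500,0.4330,-0.8660)
R[1][0] = 0.4330

0.433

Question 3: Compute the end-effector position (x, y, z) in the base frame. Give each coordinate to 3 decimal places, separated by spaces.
1.062 12.160 2.536

after link 1: o_1 = (-1.0000, 1.7321, 1.0000)
after link 2: o_2 = (-0.1340, 2.2321, 4.0000)
after link 3: o_3 = (1.8301, 6.8301, 4.0000)
after link 4: o_4 = (0.3301, 9.4282, 6.0000)
after link 5: o_5 = (1.0622, 12.1603, 2.5359)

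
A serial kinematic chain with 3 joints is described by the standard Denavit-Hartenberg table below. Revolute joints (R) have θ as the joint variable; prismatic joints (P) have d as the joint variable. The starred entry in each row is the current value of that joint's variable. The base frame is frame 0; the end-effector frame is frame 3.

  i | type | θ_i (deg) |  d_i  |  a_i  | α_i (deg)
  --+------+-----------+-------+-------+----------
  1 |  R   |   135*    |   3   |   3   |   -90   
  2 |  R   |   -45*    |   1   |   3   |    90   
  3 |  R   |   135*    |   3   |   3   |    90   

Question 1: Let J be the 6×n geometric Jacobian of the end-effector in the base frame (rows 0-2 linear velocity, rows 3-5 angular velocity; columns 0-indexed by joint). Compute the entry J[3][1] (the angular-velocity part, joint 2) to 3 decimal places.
-0.707

axis z_1 = (-0.7071,-0.7071,0.0000); lever o_n−o_1 = (-1.1464,-3.2678,2.7426)
cross product → J_v[:, 1] = (-1.9393,1.9393,1.5000)
J_ω[:, 1] = z_1
entry J[3][1] = -0.7071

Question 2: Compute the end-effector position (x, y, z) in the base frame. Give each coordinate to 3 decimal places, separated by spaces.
after link 1: o_1 = (-2.1213, 2.1213, 3.0000)
after link 2: o_2 = (-4.3284, 2.9142, 5.1213)
after link 3: o_3 = (-3.2678, -1.1464, 5.7426)

-3.268 -1.146 5.743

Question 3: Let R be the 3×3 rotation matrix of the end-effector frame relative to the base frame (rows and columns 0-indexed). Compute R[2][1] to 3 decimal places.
End-effector y-axis (col 1 of R) = (0.5000,-0.5000,0.7071)
R[2][1] = 0.7071

0.707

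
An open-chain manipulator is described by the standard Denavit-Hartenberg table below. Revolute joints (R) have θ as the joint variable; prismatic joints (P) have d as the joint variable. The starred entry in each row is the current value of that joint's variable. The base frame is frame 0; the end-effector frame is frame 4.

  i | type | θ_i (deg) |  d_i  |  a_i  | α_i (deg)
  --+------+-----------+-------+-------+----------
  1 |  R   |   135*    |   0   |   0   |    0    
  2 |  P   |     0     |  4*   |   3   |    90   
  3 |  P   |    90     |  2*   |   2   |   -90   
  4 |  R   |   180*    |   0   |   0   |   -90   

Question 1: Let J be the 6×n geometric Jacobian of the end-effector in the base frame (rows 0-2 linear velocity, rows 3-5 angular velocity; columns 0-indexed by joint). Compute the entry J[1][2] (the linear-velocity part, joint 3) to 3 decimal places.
0.707

prismatic axis z_2 = (0.7071,0.7071,0.0000)
J_v[:, 2] = z_2; J_ω[:, 2] = (0,0,0)
entry J[1][2] = 0.7071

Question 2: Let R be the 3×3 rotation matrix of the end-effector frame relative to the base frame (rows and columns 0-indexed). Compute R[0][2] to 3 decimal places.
End-effector z-axis (col 2 of R) = (0.7071,0.7071,-0.0000)
R[0][2] = 0.7071

0.707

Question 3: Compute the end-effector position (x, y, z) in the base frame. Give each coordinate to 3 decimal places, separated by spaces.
after link 1: o_1 = (0.0000, 0.0000, 0.0000)
after link 2: o_2 = (-2.1213, 2.1213, 4.0000)
after link 3: o_3 = (-0.7071, 3.5355, 6.0000)
after link 4: o_4 = (-0.7071, 3.5355, 6.0000)

-0.707 3.536 6.000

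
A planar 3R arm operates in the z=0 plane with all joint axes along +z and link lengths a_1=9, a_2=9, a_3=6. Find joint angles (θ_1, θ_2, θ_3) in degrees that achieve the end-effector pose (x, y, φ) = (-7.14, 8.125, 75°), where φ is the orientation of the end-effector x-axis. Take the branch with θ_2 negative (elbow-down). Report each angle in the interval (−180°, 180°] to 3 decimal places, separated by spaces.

-135.000 -120.003 -29.997

wrist centre = target − a_3·(cos φ, sin φ) = (-8.6929, 2.3294)
cos θ_2 = (80.9931−9²−9²)/(2·9·9) = -0.5000; θ_2 = -120.0028° (elbow-down)
β = atan2(2.3294,-8.6929) = 164.9989°; ψ = atan2(-7.7940,4.4996) = -60.0014°
θ_1 = β − ψ = 225.0003°
θ_3 = φ − θ_1 − θ_2 = -29.9974° (wrapped to (-180°,180°])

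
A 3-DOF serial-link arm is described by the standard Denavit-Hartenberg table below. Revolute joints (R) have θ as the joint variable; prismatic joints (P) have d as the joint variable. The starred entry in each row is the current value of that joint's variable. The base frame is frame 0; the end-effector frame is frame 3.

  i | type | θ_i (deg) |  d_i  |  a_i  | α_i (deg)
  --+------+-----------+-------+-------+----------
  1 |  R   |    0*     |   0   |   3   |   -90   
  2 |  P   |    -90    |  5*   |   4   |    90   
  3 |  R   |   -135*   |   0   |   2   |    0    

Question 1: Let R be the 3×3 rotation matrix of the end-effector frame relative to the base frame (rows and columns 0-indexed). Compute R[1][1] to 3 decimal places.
-0.707

End-effector y-axis (col 1 of R) = (0.0000,-0.7071,0.7071)
R[1][1] = -0.7071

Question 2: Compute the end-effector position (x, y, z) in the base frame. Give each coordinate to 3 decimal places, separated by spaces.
after link 1: o_1 = (3.0000, 0.0000, 0.0000)
after link 2: o_2 = (3.0000, 5.0000, 4.0000)
after link 3: o_3 = (3.0000, 3.5858, 2.5858)

3.000 3.586 2.586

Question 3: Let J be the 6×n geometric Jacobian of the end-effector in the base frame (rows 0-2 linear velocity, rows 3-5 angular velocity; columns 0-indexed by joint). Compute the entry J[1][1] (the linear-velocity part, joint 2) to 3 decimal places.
prismatic axis z_1 = (0.0000,1.0000,0.0000)
J_v[:, 1] = z_1; J_ω[:, 1] = (0,0,0)
entry J[1][1] = 1.0000

1.000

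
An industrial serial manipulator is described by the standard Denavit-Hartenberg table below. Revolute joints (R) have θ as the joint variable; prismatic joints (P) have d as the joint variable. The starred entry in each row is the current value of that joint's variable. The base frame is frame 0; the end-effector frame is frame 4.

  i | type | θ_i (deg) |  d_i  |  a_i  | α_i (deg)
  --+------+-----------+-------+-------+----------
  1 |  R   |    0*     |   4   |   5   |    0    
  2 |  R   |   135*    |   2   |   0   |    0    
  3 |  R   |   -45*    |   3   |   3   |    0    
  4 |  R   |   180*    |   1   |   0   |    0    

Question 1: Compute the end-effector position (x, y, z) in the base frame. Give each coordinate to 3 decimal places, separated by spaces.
after link 1: o_1 = (5.0000, 0.0000, 4.0000)
after link 2: o_2 = (5.0000, 0.0000, 6.0000)
after link 3: o_3 = (5.0000, 3.0000, 9.0000)
after link 4: o_4 = (5.0000, 3.0000, 10.0000)

5.000 3.000 10.000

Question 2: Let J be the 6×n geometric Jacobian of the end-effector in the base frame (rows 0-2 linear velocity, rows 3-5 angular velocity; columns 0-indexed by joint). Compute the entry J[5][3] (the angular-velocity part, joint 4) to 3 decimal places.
1.000

axis z_3 = (0.0000,0.0000,1.0000); lever o_n−o_3 = (0.0000,0.0000,1.0000)
cross product → J_v[:, 3] = (0.0000,0.0000,0.0000)
J_ω[:, 3] = z_3
entry J[5][3] = 1.0000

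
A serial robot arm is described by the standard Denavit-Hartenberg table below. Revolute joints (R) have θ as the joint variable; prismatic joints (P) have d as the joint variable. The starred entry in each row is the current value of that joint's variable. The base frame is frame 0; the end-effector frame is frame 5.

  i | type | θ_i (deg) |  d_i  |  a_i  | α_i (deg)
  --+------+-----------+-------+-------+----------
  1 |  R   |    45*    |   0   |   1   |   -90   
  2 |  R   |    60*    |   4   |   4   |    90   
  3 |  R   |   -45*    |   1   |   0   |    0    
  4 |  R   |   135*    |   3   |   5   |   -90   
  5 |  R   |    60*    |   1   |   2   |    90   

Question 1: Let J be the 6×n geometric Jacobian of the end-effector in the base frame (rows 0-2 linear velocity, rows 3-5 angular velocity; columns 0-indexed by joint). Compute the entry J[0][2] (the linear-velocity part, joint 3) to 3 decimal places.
-1.414

axis z_2 = (0.6124,0.6124,0.5000); lever o_n−o_2 = (-3.2074,5.2779,2.0000)
cross product → J_v[:, 2] = (-1.4142,-2.8284,5.1962)
J_ω[:, 2] = z_2
entry J[0][2] = -1.4142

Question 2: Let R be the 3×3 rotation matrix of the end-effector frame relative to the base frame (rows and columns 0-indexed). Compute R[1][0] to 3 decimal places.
-0.177

End-effector x-axis (col 0 of R) = (-0.8839,-0.1768,-0.4330)
R[1][0] = -0.1768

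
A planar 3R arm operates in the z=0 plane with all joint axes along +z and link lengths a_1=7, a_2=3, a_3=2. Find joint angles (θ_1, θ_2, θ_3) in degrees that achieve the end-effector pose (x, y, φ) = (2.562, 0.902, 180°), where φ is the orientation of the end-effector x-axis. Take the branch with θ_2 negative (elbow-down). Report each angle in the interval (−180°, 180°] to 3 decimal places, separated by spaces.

wrist centre = target − a_3·(cos φ, sin φ) = (4.5620, 0.9020)
cos θ_2 = (21.6254−7²−3²)/(2·7·3) = -0.8661; θ_2 = -150.0041° (elbow-down)
β = atan2(0.9020,4.5620) = 11.1843°; ψ = atan2(-1.4998,4.4018) = -18.8153°
θ_1 = β − ψ = 29.9996°
θ_3 = φ − θ_1 − θ_2 = -59.9956° (wrapped to (-180°,180°])

30.000 -150.004 -59.996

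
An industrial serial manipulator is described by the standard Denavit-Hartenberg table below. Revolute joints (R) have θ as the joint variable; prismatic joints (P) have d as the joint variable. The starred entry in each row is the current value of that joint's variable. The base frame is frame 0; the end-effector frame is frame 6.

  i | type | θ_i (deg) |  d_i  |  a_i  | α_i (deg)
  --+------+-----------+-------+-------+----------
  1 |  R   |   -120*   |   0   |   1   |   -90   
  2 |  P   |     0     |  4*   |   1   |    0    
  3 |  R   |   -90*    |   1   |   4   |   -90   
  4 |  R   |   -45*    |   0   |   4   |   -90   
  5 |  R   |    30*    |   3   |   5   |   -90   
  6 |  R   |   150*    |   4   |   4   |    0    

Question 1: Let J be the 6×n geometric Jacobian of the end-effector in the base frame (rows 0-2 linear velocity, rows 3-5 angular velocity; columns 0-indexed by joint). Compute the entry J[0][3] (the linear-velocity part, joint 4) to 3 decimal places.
axis z_3 = (-0.5000,-0.8660,-0.0000); lever o_n−o_3 = (3.5429,2.8412,3.0619)
cross product → J_v[:, 3] = (-2.6517,1.5309,1.6476)
J_ω[:, 3] = z_3
entry J[0][3] = -2.6517

-2.652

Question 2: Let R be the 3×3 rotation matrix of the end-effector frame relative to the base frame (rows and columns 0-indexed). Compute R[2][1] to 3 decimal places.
0.306

End-effector y-axis (col 1 of R) = (-0.9205,0.2428,0.3062)
R[2][1] = 0.3062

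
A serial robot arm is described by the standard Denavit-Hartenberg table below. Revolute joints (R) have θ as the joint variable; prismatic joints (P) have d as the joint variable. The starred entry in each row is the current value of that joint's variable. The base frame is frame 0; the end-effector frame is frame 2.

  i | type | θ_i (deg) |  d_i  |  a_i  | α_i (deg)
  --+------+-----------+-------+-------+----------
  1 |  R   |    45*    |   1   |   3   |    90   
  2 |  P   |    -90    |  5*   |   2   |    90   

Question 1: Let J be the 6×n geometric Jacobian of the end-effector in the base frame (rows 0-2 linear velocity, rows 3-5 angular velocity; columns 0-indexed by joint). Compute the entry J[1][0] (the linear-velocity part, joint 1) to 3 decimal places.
axis z_0 = ẑ; lever o_n−o_0 = (5.6569,-1.4142,-1.0000)
cross product → J_v[:, 0] = (1.4142,5.6569,-0.0000)
J_ω[:, 0] = z_0
entry J[1][0] = 5.6569

5.657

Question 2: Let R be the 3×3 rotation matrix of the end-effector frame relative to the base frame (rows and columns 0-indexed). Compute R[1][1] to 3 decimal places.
-0.707

End-effector y-axis (col 1 of R) = (0.7071,-0.7071,0.0000)
R[1][1] = -0.7071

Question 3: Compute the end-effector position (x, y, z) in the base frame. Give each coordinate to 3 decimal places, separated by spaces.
5.657 -1.414 -1.000

after link 1: o_1 = (2.1213, 2.1213, 1.0000)
after link 2: o_2 = (5.6569, -1.4142, -1.0000)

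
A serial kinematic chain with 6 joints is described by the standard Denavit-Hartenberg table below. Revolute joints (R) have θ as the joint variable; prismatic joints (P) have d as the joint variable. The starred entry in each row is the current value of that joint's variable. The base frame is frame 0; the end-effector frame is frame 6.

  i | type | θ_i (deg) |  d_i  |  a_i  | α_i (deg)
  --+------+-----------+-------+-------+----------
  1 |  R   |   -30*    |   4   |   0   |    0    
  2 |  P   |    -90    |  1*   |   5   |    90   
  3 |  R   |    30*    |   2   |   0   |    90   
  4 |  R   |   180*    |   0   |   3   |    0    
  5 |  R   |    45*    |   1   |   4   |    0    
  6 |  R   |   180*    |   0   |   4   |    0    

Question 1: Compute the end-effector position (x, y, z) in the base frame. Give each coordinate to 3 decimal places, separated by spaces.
after link 1: o_1 = (0.0000, 0.0000, 4.0000)
after link 2: o_2 = (-2.5000, -4.3301, 5.0000)
after link 3: o_3 = (-4.2321, -3.3301, 5.0000)
after link 4: o_4 = (-2.9330, -1.0801, 3.5000)
after link 5: o_5 = (0.4912, -0.8060, 1.2198)
after link 6: o_6 = (-3.1830, -1.5131, 2.6340)

-3.183 -1.513 2.634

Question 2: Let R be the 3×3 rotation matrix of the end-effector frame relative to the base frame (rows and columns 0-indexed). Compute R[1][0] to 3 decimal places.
-0.177

End-effector x-axis (col 0 of R) = (-0.9186,-0.1768,0.3536)
R[1][0] = -0.1768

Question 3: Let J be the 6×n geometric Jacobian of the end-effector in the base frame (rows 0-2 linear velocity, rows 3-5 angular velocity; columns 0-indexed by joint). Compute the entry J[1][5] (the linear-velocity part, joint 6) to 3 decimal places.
axis z_5 = (-0.2500,-0.4330,-0.8660); lever o_n−o_5 = (-3.6742,-0.7071,1.4142)
cross product → J_v[:, 5] = (-1.2247,3.5355,-1.4142)
J_ω[:, 5] = z_5
entry J[1][5] = 3.5355

3.536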